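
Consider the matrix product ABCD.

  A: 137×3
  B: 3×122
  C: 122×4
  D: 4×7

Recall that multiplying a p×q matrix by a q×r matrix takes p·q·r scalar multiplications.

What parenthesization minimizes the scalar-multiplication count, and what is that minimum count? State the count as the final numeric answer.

4425

Adjacent pairs: AB = 137·3·122 = 50142; BC = 3·122·4 = 1464; CD = 122·4·7 = 3416.
Length 3: A..C: k=1: 0+1464+137·3·4=3108; k=2: 50142+0+137·122·4=116998 → min 3108 | B..D: k=2: 0+3416+3·122·7=5978; k=3: 1464+0+3·4·7=1548 → min 1548.
Length 4: A..D: k=1: 0+1548+137·3·7=4425; k=2: 50142+3416+137·122·7=170556; k=3: 3108+0+137·4·7=6944 → min 4425.
Optimal parenthesization: (A((BC)D)) with cost 4425.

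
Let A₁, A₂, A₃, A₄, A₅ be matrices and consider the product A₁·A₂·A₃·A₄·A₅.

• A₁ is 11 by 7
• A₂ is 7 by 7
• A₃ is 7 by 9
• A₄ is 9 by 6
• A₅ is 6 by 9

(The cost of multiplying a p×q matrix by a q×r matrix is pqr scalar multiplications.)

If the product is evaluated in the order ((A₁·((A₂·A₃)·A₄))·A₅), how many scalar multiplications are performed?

(A₂·A₃): 7×7 by 7×9 → 7×9, cost 7·7·9 = 441
((A₂·A₃)·A₄): 7×9 by 9×6 → 7×6, cost 7·9·6 = 378; cumulative 819
(A₁·((A₂·A₃)·A₄)): 11×7 by 7×6 → 11×6, cost 11·7·6 = 462; cumulative 1281
((A₁·((A₂·A₃)·A₄))·A₅): 11×6 by 6×9 → 11×9, cost 11·6·9 = 594; cumulative 1875
Total: 1875 scalar multiplications.

1875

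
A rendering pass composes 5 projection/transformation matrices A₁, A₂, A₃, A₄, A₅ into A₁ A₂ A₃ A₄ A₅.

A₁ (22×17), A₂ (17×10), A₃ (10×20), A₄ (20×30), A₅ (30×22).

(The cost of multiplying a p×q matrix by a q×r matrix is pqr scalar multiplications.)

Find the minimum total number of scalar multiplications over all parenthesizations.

21180

Adjacent pairs: A₁A₂ = 22·17·10 = 3740; A₂A₃ = 17·10·20 = 3400; A₃A₄ = 10·20·30 = 6000; A₄A₅ = 20·30·22 = 13200.
Length 3: A₁..A₃: k=1: 0+3400+22·17·20=10880; k=2: 3740+0+22·10·20=8140 → min 8140 | A₂..A₄: k=2: 0+6000+17·10·30=11100; k=3: 3400+0+17·20·30=13600 → min 11100 | A₃..A₅: k=3: 0+13200+10·20·22=17600; k=4: 6000+0+10·30·22=12600 → min 12600.
Length 4: A₁..A₄: k=1: 0+11100+22·17·30=22320; k=2: 3740+6000+22·10·30=16340; k=3: 8140+0+22·20·30=21340 → min 16340 | A₂..A₅: k=2: 0+12600+17·10·22=16340; k=3: 3400+13200+17·20·22=24080; k=4: 11100+0+17·30·22=22320 → min 16340.
Length 5: A₁..A₅: k=1: 0+16340+22·17·22=24568; k=2: 3740+12600+22·10·22=21180; k=3: 8140+13200+22·20·22=31020; k=4: 16340+0+22·30·22=30860 → min 21180.
Optimal order: ((A₁ A₂) ((A₃ A₄) A₅)) with cost 21180.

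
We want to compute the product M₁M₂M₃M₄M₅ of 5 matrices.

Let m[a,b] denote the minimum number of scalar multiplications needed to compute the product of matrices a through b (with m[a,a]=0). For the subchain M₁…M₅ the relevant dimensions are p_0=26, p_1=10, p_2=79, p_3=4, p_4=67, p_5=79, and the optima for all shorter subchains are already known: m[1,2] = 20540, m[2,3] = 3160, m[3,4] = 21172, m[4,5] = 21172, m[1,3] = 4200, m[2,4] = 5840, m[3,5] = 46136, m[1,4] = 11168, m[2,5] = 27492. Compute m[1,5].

m[1,5] = min over k∈[1,4] of m[1,k]+m[k+1,5]+p_{0}·p_k·p_{5}.
k=1: 0 + 27492 + 26·10·79 = 48032; k=2: 20540 + 46136 + 26·79·79 = 228942; k=3: 4200 + 21172 + 26·4·79 = 33588; k=4: 11168 + 0 + 26·67·79 = 148786.
Minimum: 33588 at k=3.

33588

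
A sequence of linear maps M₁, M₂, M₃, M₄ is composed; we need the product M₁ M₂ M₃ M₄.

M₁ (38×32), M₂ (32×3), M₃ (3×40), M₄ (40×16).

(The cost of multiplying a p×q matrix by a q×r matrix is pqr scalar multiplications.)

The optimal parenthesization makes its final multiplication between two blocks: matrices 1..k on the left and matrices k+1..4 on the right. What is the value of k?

2

Adjacent pairs: M₁M₂ = 38·32·3 = 3648; M₂M₃ = 32·3·40 = 3840; M₃M₄ = 3·40·16 = 1920.
Length 3: M₁..M₃: k=1: 0+3840+38·32·40=52480; k=2: 3648+0+38·3·40=8208 → min 8208 | M₂..M₄: k=2: 0+1920+32·3·16=3456; k=3: 3840+0+32·40·16=24320 → min 3456.
Top-level splits: k=1: (M₁..M₁)·(M₂..M₄) → 0+3456+38·32·16 = 22912; k=2: (M₁..M₂)·(M₃..M₄) → 3648+1920+38·3·16 = 7392; k=3: (M₁..M₃)·(M₄..M₄) → 8208+0+38·40·16 = 32528.
Best split is after M₂, i.e. k = 2.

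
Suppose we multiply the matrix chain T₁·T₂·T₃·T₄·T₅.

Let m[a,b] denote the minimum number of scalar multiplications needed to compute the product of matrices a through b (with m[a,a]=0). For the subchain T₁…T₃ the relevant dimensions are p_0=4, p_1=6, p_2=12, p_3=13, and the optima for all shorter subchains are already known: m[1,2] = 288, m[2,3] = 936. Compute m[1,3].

m[1,3] = min over k∈[1,2] of m[1,k]+m[k+1,3]+p_{0}·p_k·p_{3}.
k=1: 0 + 936 + 4·6·13 = 1248; k=2: 288 + 0 + 4·12·13 = 912.
Minimum: 912 at k=2.

912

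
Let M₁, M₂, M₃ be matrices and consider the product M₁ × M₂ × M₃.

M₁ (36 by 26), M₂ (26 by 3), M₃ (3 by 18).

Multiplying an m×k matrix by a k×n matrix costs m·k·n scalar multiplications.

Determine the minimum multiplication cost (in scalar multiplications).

4752

Order (M₁ × (M₂ × M₃)): (M₂ × M₃): 26×3 by 3×18 → 26×18, cost 26·3·18 = 1404; (M₁ × (M₂ × M₃)): 36×26 by 26×18 → 36×18, cost 36·26·18 = 16848; cumulative 18252. Total 18252.
Order ((M₁ × M₂) × M₃): (M₁ × M₂): 36×26 by 26×3 → 36×3, cost 36·26·3 = 2808; ((M₁ × M₂) × M₃): 36×3 by 3×18 → 36×18, cost 36·3·18 = 1944; cumulative 4752. Total 4752.
Minimum: 4752.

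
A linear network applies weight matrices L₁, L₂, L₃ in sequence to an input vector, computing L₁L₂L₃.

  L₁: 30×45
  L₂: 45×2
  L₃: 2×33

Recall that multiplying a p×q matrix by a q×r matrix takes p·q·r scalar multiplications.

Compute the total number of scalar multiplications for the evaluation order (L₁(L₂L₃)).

47520

(L₂L₃): 45×2 by 2×33 → 45×33, cost 45·2·33 = 2970
(L₁(L₂L₃)): 30×45 by 45×33 → 30×33, cost 30·45·33 = 44550; cumulative 47520
Total: 47520 scalar multiplications.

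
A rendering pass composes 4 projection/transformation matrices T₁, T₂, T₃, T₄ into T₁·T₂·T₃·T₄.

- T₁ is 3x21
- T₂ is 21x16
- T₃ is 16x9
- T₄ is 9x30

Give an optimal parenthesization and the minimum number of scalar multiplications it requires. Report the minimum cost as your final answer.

Adjacent pairs: T₁T₂ = 3·21·16 = 1008; T₂T₃ = 21·16·9 = 3024; T₃T₄ = 16·9·30 = 4320.
Length 3: T₁..T₃: k=1: 0+3024+3·21·9=3591; k=2: 1008+0+3·16·9=1440 → min 1440 | T₂..T₄: k=2: 0+4320+21·16·30=14400; k=3: 3024+0+21·9·30=8694 → min 8694.
Length 4: T₁..T₄: k=1: 0+8694+3·21·30=10584; k=2: 1008+4320+3·16·30=6768; k=3: 1440+0+3·9·30=2250 → min 2250.
Optimal parenthesization: (((T₁·T₂)·T₃)·T₄) with cost 2250.

2250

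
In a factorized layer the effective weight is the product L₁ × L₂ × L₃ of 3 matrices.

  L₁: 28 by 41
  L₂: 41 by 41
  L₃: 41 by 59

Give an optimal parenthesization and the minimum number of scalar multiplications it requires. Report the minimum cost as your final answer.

(L₁ × (L₂ × L₃)): cost 166911.
((L₁ × L₂) × L₃): cost 114800.
Optimal: ((L₁ × L₂) × L₃) with cost 114800.

114800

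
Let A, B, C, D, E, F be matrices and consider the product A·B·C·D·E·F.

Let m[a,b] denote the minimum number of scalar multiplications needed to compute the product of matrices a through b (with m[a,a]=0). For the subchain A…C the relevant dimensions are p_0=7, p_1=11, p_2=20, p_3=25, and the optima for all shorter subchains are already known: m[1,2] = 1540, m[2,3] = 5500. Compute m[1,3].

5040

m[1,3] = min over k∈[1,2] of m[1,k]+m[k+1,3]+p_{0}·p_k·p_{3}.
k=1: 0 + 5500 + 7·11·25 = 7425; k=2: 1540 + 0 + 7·20·25 = 5040.
Minimum: 5040 at k=2.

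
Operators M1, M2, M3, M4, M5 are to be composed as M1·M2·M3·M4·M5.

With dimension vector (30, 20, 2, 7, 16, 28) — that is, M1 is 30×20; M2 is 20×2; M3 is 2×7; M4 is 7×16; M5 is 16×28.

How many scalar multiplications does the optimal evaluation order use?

4000

Adjacent pairs: M1M2 = 30·20·2 = 1200; M2M3 = 20·2·7 = 280; M3M4 = 2·7·16 = 224; M4M5 = 7·16·28 = 3136.
Length 3: M1..M3: k=1: 0+280+30·20·7=4480; k=2: 1200+0+30·2·7=1620 → min 1620 | M2..M4: k=2: 0+224+20·2·16=864; k=3: 280+0+20·7·16=2520 → min 864 | M3..M5: k=3: 0+3136+2·7·28=3528; k=4: 224+0+2·16·28=1120 → min 1120.
Length 4: M1..M4: k=1: 0+864+30·20·16=10464; k=2: 1200+224+30·2·16=2384; k=3: 1620+0+30·7·16=4980 → min 2384 | M2..M5: k=2: 0+1120+20·2·28=2240; k=3: 280+3136+20·7·28=7336; k=4: 864+0+20·16·28=9824 → min 2240.
Length 5: M1..M5: k=1: 0+2240+30·20·28=19040; k=2: 1200+1120+30·2·28=4000; k=3: 1620+3136+30·7·28=10636; k=4: 2384+0+30·16·28=15824 → min 4000.
Optimal order: ((M1·M2)·((M3·M4)·M5)) with cost 4000.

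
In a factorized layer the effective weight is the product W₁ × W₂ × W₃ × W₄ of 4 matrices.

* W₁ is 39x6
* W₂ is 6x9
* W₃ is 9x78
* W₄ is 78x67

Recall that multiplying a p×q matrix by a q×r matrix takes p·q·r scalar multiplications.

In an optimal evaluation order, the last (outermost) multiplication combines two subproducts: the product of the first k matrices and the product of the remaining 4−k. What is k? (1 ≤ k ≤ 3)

Adjacent pairs: W₁W₂ = 39·6·9 = 2106; W₂W₃ = 6·9·78 = 4212; W₃W₄ = 9·78·67 = 47034.
Length 3: W₁..W₃: k=1: 0+4212+39·6·78=22464; k=2: 2106+0+39·9·78=29484 → min 22464 | W₂..W₄: k=2: 0+47034+6·9·67=50652; k=3: 4212+0+6·78·67=35568 → min 35568.
Top-level splits: k=1: (W₁..W₁)·(W₂..W₄) → 0+35568+39·6·67 = 51246; k=2: (W₁..W₂)·(W₃..W₄) → 2106+47034+39·9·67 = 72657; k=3: (W₁..W₃)·(W₄..W₄) → 22464+0+39·78·67 = 226278.
Best split is after W₁, i.e. k = 1.

1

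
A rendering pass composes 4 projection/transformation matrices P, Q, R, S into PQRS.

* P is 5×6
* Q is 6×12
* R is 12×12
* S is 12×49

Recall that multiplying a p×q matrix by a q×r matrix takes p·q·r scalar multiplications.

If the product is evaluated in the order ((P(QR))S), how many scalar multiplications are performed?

(QR): 6×12 by 12×12 → 6×12, cost 6·12·12 = 864
(P(QR)): 5×6 by 6×12 → 5×12, cost 5·6·12 = 360; cumulative 1224
((P(QR))S): 5×12 by 12×49 → 5×49, cost 5·12·49 = 2940; cumulative 4164
Total: 4164 scalar multiplications.

4164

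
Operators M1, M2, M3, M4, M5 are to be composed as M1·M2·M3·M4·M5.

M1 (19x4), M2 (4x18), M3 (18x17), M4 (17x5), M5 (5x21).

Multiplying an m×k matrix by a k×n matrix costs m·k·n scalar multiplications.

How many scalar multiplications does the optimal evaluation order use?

Adjacent pairs: M1M2 = 19·4·18 = 1368; M2M3 = 4·18·17 = 1224; M3M4 = 18·17·5 = 1530; M4M5 = 17·5·21 = 1785.
Length 3: M1..M3: k=1: 0+1224+19·4·17=2516; k=2: 1368+0+19·18·17=7182 → min 2516 | M2..M4: k=2: 0+1530+4·18·5=1890; k=3: 1224+0+4·17·5=1564 → min 1564 | M3..M5: k=3: 0+1785+18·17·21=8211; k=4: 1530+0+18·5·21=3420 → min 3420.
Length 4: M1..M4: k=1: 0+1564+19·4·5=1944; k=2: 1368+1530+19·18·5=4608; k=3: 2516+0+19·17·5=4131 → min 1944 | M2..M5: k=2: 0+3420+4·18·21=4932; k=3: 1224+1785+4·17·21=4437; k=4: 1564+0+4·5·21=1984 → min 1984.
Length 5: M1..M5: k=1: 0+1984+19·4·21=3580; k=2: 1368+3420+19·18·21=11970; k=3: 2516+1785+19·17·21=11084; k=4: 1944+0+19·5·21=3939 → min 3580.
Optimal order: (M1·(((M2·M3)·M4)·M5)) with cost 3580.

3580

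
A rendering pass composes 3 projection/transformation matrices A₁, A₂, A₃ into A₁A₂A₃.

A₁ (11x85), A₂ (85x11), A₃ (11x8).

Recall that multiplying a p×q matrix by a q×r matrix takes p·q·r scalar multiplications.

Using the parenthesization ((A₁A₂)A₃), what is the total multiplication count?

11253

(A₁A₂): 11×85 by 85×11 → 11×11, cost 11·85·11 = 10285
((A₁A₂)A₃): 11×11 by 11×8 → 11×8, cost 11·11·8 = 968; cumulative 11253
Total: 11253 scalar multiplications.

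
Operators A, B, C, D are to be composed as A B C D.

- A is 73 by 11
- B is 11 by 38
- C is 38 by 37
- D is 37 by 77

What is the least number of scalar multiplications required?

Adjacent pairs: AB = 73·11·38 = 30514; BC = 11·38·37 = 15466; CD = 38·37·77 = 108262.
Length 3: A..C: k=1: 0+15466+73·11·37=45177; k=2: 30514+0+73·38·37=133152 → min 45177 | B..D: k=2: 0+108262+11·38·77=140448; k=3: 15466+0+11·37·77=46805 → min 46805.
Length 4: A..D: k=1: 0+46805+73·11·77=108636; k=2: 30514+108262+73·38·77=352374; k=3: 45177+0+73·37·77=253154 → min 108636.
Optimal order: (A ((B C) D)) with cost 108636.

108636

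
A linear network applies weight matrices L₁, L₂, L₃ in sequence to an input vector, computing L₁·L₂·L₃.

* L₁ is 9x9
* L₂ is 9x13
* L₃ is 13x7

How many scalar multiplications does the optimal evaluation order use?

1386

Order (L₁·(L₂·L₃)): (L₂·L₃): 9×13 by 13×7 → 9×7, cost 9·13·7 = 819; (L₁·(L₂·L₃)): 9×9 by 9×7 → 9×7, cost 9·9·7 = 567; cumulative 1386. Total 1386.
Order ((L₁·L₂)·L₃): (L₁·L₂): 9×9 by 9×13 → 9×13, cost 9·9·13 = 1053; ((L₁·L₂)·L₃): 9×13 by 13×7 → 9×7, cost 9·13·7 = 819; cumulative 1872. Total 1872.
Minimum: 1386.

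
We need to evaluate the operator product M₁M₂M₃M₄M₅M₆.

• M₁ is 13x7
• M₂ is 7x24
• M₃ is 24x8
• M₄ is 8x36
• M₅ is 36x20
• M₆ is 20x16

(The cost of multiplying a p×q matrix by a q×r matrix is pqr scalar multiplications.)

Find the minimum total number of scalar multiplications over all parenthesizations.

11920

Adjacent pairs: M₁M₂ = 13·7·24 = 2184; M₂M₃ = 7·24·8 = 1344; M₃M₄ = 24·8·36 = 6912; M₄M₅ = 8·36·20 = 5760; M₅M₆ = 36·20·16 = 11520.
Length 3: M₁..M₃: k=1: 0+1344+13·7·8=2072; k=2: 2184+0+13·24·8=4680 → min 2072 | M₂..M₄: k=2: 0+6912+7·24·36=12960; k=3: 1344+0+7·8·36=3360 → min 3360 | M₃..M₅: k=3: 0+5760+24·8·20=9600; k=4: 6912+0+24·36·20=24192 → min 9600 | M₄..M₆: k=4: 0+11520+8·36·16=16128; k=5: 5760+0+8·20·16=8320 → min 8320.
Length 4: M₁..M₄: k=1: 0+3360+13·7·36=6636; k=2: 2184+6912+13·24·36=20328; k=3: 2072+0+13·8·36=5816 → min 5816 | M₂..M₅: k=2: 0+9600+7·24·20=12960; k=3: 1344+5760+7·8·20=8224; k=4: 3360+0+7·36·20=8400 → min 8224 | M₃..M₆: k=3: 0+8320+24·8·16=11392; k=4: 6912+11520+24·36·16=32256; k=5: 9600+0+24·20·16=17280 → min 11392.
Length 5: M₁..M₅: k=1: 0+8224+13·7·20=10044; k=2: 2184+9600+13·24·20=18024; k=3: 2072+5760+13·8·20=9912; k=4: 5816+0+13·36·20=15176 → min 9912 | M₂..M₆: k=2: 0+11392+7·24·16=14080; k=3: 1344+8320+7·8·16=10560; k=4: 3360+11520+7·36·16=18912; k=5: 8224+0+7·20·16=10464 → min 10464.
Length 6: M₁..M₆: k=1: 0+10464+13·7·16=11920; k=2: 2184+11392+13·24·16=18568; k=3: 2072+8320+13·8·16=12056; k=4: 5816+11520+13·36·16=24824; k=5: 9912+0+13·20·16=14072 → min 11920.
Optimal order: (M₁(((M₂M₃)(M₄M₅))M₆)) with cost 11920.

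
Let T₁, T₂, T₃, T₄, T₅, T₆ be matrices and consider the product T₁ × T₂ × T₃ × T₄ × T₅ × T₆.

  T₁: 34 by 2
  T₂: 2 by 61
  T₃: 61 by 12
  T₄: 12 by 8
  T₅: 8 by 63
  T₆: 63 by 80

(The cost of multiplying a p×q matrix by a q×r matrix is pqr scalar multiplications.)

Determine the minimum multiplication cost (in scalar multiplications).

18184

Adjacent pairs: T₁T₂ = 34·2·61 = 4148; T₂T₃ = 2·61·12 = 1464; T₃T₄ = 61·12·8 = 5856; T₄T₅ = 12·8·63 = 6048; T₅T₆ = 8·63·80 = 40320.
Length 3: T₁..T₃: k=1: 0+1464+34·2·12=2280; k=2: 4148+0+34·61·12=29036 → min 2280 | T₂..T₄: k=2: 0+5856+2·61·8=6832; k=3: 1464+0+2·12·8=1656 → min 1656 | T₃..T₅: k=3: 0+6048+61·12·63=52164; k=4: 5856+0+61·8·63=36600 → min 36600 | T₄..T₆: k=4: 0+40320+12·8·80=48000; k=5: 6048+0+12·63·80=66528 → min 48000.
Length 4: T₁..T₄: k=1: 0+1656+34·2·8=2200; k=2: 4148+5856+34·61·8=26596; k=3: 2280+0+34·12·8=5544 → min 2200 | T₂..T₅: k=2: 0+36600+2·61·63=44286; k=3: 1464+6048+2·12·63=9024; k=4: 1656+0+2·8·63=2664 → min 2664 | T₃..T₆: k=3: 0+48000+61·12·80=106560; k=4: 5856+40320+61·8·80=85216; k=5: 36600+0+61·63·80=344040 → min 85216.
Length 5: T₁..T₅: k=1: 0+2664+34·2·63=6948; k=2: 4148+36600+34·61·63=171410; k=3: 2280+6048+34·12·63=34032; k=4: 2200+0+34·8·63=19336 → min 6948 | T₂..T₆: k=2: 0+85216+2·61·80=94976; k=3: 1464+48000+2·12·80=51384; k=4: 1656+40320+2·8·80=43256; k=5: 2664+0+2·63·80=12744 → min 12744.
Length 6: T₁..T₆: k=1: 0+12744+34·2·80=18184; k=2: 4148+85216+34·61·80=255284; k=3: 2280+48000+34·12·80=82920; k=4: 2200+40320+34·8·80=64280; k=5: 6948+0+34·63·80=178308 → min 18184.
Optimal order: (T₁ × ((((T₂ × T₃) × T₄) × T₅) × T₆)) with cost 18184.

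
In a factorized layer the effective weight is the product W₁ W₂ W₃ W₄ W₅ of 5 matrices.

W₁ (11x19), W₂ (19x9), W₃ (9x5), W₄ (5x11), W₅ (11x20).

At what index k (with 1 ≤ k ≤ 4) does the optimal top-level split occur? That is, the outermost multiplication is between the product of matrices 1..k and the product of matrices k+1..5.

3

Adjacent pairs: W₁W₂ = 11·19·9 = 1881; W₂W₃ = 19·9·5 = 855; W₃W₄ = 9·5·11 = 495; W₄W₅ = 5·11·20 = 1100.
Length 3: W₁..W₃: k=1: 0+855+11·19·5=1900; k=2: 1881+0+11·9·5=2376 → min 1900 | W₂..W₄: k=2: 0+495+19·9·11=2376; k=3: 855+0+19·5·11=1900 → min 1900 | W₃..W₅: k=3: 0+1100+9·5·20=2000; k=4: 495+0+9·11·20=2475 → min 2000.
Length 4: W₁..W₄: k=1: 0+1900+11·19·11=4199; k=2: 1881+495+11·9·11=3465; k=3: 1900+0+11·5·11=2505 → min 2505 | W₂..W₅: k=2: 0+2000+19·9·20=5420; k=3: 855+1100+19·5·20=3855; k=4: 1900+0+19·11·20=6080 → min 3855.
Top-level splits: k=1: (W₁..W₁)·(W₂..W₅) → 0+3855+11·19·20 = 8035; k=2: (W₁..W₂)·(W₃..W₅) → 1881+2000+11·9·20 = 5861; k=3: (W₁..W₃)·(W₄..W₅) → 1900+1100+11·5·20 = 4100; k=4: (W₁..W₄)·(W₅..W₅) → 2505+0+11·11·20 = 4925.
Best split is after W₃, i.e. k = 3.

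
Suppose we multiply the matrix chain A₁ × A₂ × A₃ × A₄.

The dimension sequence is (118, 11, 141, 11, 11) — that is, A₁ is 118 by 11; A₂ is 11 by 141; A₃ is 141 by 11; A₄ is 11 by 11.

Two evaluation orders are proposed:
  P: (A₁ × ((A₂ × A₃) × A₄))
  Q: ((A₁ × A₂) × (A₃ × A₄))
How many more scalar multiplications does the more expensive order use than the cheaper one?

Order P = (A₁ × ((A₂ × A₃) × A₄)): (A₂ × A₃): 11×141 by 141×11 → 11×11, cost 11·141·11 = 17061; ((A₂ × A₃) × A₄): 11×11 by 11×11 → 11×11, cost 11·11·11 = 1331; cumulative 18392; (A₁ × ((A₂ × A₃) × A₄)): 118×11 by 11×11 → 118×11, cost 118·11·11 = 14278; cumulative 32670. Total 32670.
Order Q = ((A₁ × A₂) × (A₃ × A₄)): (A₁ × A₂): 118×11 by 11×141 → 118×141, cost 118·11·141 = 183018; (A₃ × A₄): 141×11 by 11×11 → 141×11, cost 141·11·11 = 17061; ((A₁ × A₂) × (A₃ × A₄)): 118×141 by 141×11 → 118×11, cost 118·141·11 = 183018; cumulative 383097. Total 383097.
Difference: |32670 − 383097| = 350427.

350427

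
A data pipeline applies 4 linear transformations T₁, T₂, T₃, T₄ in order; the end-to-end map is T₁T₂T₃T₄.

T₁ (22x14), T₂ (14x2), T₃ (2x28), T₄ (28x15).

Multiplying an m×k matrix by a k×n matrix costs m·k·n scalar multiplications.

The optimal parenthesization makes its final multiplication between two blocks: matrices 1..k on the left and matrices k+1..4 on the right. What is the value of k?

Adjacent pairs: T₁T₂ = 22·14·2 = 616; T₂T₃ = 14·2·28 = 784; T₃T₄ = 2·28·15 = 840.
Length 3: T₁..T₃: k=1: 0+784+22·14·28=9408; k=2: 616+0+22·2·28=1848 → min 1848 | T₂..T₄: k=2: 0+840+14·2·15=1260; k=3: 784+0+14·28·15=6664 → min 1260.
Top-level splits: k=1: (T₁..T₁)·(T₂..T₄) → 0+1260+22·14·15 = 5880; k=2: (T₁..T₂)·(T₃..T₄) → 616+840+22·2·15 = 2116; k=3: (T₁..T₃)·(T₄..T₄) → 1848+0+22·28·15 = 11088.
Best split is after T₂, i.e. k = 2.

2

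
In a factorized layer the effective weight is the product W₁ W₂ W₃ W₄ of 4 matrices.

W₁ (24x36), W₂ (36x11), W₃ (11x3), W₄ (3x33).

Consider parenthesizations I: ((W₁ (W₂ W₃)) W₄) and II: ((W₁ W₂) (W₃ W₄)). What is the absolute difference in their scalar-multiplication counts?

Order I = ((W₁ (W₂ W₃)) W₄): (W₂ W₃): 36×11 by 11×3 → 36×3, cost 36·11·3 = 1188; (W₁ (W₂ W₃)): 24×36 by 36×3 → 24×3, cost 24·36·3 = 2592; cumulative 3780; ((W₁ (W₂ W₃)) W₄): 24×3 by 3×33 → 24×33, cost 24·3·33 = 2376; cumulative 6156. Total 6156.
Order II = ((W₁ W₂) (W₃ W₄)): (W₁ W₂): 24×36 by 36×11 → 24×11, cost 24·36·11 = 9504; (W₃ W₄): 11×3 by 3×33 → 11×33, cost 11·3·33 = 1089; ((W₁ W₂) (W₃ W₄)): 24×11 by 11×33 → 24×33, cost 24·11·33 = 8712; cumulative 19305. Total 19305.
Difference: |6156 − 19305| = 13149.

13149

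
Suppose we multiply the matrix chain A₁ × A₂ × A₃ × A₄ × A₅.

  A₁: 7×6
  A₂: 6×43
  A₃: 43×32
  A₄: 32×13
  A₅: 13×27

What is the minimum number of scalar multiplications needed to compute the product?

13755

Adjacent pairs: A₁A₂ = 7·6·43 = 1806; A₂A₃ = 6·43·32 = 8256; A₃A₄ = 43·32·13 = 17888; A₄A₅ = 32·13·27 = 11232.
Length 3: A₁..A₃: k=1: 0+8256+7·6·32=9600; k=2: 1806+0+7·43·32=11438 → min 9600 | A₂..A₄: k=2: 0+17888+6·43·13=21242; k=3: 8256+0+6·32·13=10752 → min 10752 | A₃..A₅: k=3: 0+11232+43·32·27=48384; k=4: 17888+0+43·13·27=32981 → min 32981.
Length 4: A₁..A₄: k=1: 0+10752+7·6·13=11298; k=2: 1806+17888+7·43·13=23607; k=3: 9600+0+7·32·13=12512 → min 11298 | A₂..A₅: k=2: 0+32981+6·43·27=39947; k=3: 8256+11232+6·32·27=24672; k=4: 10752+0+6·13·27=12858 → min 12858.
Length 5: A₁..A₅: k=1: 0+12858+7·6·27=13992; k=2: 1806+32981+7·43·27=42914; k=3: 9600+11232+7·32·27=26880; k=4: 11298+0+7·13·27=13755 → min 13755.
Optimal order: ((A₁ × ((A₂ × A₃) × A₄)) × A₅) with cost 13755.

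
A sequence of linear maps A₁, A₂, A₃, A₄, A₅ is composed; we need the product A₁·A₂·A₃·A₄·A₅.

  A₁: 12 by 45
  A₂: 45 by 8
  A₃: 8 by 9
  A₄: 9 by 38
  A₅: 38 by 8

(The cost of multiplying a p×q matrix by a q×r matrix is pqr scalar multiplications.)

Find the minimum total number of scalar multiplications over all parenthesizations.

8400

Adjacent pairs: A₁A₂ = 12·45·8 = 4320; A₂A₃ = 45·8·9 = 3240; A₃A₄ = 8·9·38 = 2736; A₄A₅ = 9·38·8 = 2736.
Length 3: A₁..A₃: k=1: 0+3240+12·45·9=8100; k=2: 4320+0+12·8·9=5184 → min 5184 | A₂..A₄: k=2: 0+2736+45·8·38=16416; k=3: 3240+0+45·9·38=18630 → min 16416 | A₃..A₅: k=3: 0+2736+8·9·8=3312; k=4: 2736+0+8·38·8=5168 → min 3312.
Length 4: A₁..A₄: k=1: 0+16416+12·45·38=36936; k=2: 4320+2736+12·8·38=10704; k=3: 5184+0+12·9·38=9288 → min 9288 | A₂..A₅: k=2: 0+3312+45·8·8=6192; k=3: 3240+2736+45·9·8=9216; k=4: 16416+0+45·38·8=30096 → min 6192.
Length 5: A₁..A₅: k=1: 0+6192+12·45·8=10512; k=2: 4320+3312+12·8·8=8400; k=3: 5184+2736+12·9·8=8784; k=4: 9288+0+12·38·8=12936 → min 8400.
Optimal order: ((A₁·A₂)·(A₃·(A₄·A₅))) with cost 8400.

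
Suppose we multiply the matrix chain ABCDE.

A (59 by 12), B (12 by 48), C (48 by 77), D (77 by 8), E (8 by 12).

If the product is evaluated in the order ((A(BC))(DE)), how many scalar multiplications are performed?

160776

(BC): 12×48 by 48×77 → 12×77, cost 12·48·77 = 44352
(A(BC)): 59×12 by 12×77 → 59×77, cost 59·12·77 = 54516; cumulative 98868
(DE): 77×8 by 8×12 → 77×12, cost 77·8·12 = 7392
((A(BC))(DE)): 59×77 by 77×12 → 59×12, cost 59·77·12 = 54516; cumulative 160776
Total: 160776 scalar multiplications.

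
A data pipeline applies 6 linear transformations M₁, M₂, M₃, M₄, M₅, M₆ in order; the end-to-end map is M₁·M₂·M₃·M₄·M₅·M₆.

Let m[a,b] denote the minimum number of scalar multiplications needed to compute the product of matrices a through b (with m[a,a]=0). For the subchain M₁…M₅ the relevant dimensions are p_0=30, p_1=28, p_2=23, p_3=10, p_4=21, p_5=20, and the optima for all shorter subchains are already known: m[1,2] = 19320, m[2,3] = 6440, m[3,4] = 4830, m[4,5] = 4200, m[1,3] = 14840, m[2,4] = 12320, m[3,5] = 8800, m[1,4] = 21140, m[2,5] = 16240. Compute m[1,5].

25040

m[1,5] = min over k∈[1,4] of m[1,k]+m[k+1,5]+p_{0}·p_k·p_{5}.
k=1: 0 + 16240 + 30·28·20 = 33040; k=2: 19320 + 8800 + 30·23·20 = 41920; k=3: 14840 + 4200 + 30·10·20 = 25040; k=4: 21140 + 0 + 30·21·20 = 33740.
Minimum: 25040 at k=3.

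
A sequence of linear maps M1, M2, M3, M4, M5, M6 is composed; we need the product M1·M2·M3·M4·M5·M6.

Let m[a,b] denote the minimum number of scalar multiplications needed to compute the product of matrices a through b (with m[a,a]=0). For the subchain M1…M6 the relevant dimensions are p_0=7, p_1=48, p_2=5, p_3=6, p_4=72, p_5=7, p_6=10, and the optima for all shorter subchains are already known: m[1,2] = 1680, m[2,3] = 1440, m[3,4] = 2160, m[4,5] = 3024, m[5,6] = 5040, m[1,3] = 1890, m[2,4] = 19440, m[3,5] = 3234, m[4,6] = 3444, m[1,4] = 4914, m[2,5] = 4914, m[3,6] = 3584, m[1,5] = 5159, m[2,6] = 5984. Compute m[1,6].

5614

m[1,6] = min over k∈[1,5] of m[1,k]+m[k+1,6]+p_{0}·p_k·p_{6}.
k=1: 0 + 5984 + 7·48·10 = 9344; k=2: 1680 + 3584 + 7·5·10 = 5614; k=3: 1890 + 3444 + 7·6·10 = 5754; k=4: 4914 + 5040 + 7·72·10 = 14994; k=5: 5159 + 0 + 7·7·10 = 5649.
Minimum: 5614 at k=2.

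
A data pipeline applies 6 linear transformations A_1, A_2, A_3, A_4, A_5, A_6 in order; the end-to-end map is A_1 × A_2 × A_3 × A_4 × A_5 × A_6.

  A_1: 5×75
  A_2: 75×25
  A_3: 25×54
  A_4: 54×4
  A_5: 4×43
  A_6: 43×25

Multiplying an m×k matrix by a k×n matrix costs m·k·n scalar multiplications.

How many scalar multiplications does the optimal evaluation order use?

Adjacent pairs: A_1A_2 = 5·75·25 = 9375; A_2A_3 = 75·25·54 = 101250; A_3A_4 = 25·54·4 = 5400; A_4A_5 = 54·4·43 = 9288; A_5A_6 = 4·43·25 = 4300.
Length 3: A_1..A_3: k=1: 0+101250+5·75·54=121500; k=2: 9375+0+5·25·54=16125 → min 16125 | A_2..A_4: k=2: 0+5400+75·25·4=12900; k=3: 101250+0+75·54·4=117450 → min 12900 | A_3..A_5: k=3: 0+9288+25·54·43=67338; k=4: 5400+0+25·4·43=9700 → min 9700 | A_4..A_6: k=4: 0+4300+54·4·25=9700; k=5: 9288+0+54·43·25=67338 → min 9700.
Length 4: A_1..A_4: k=1: 0+12900+5·75·4=14400; k=2: 9375+5400+5·25·4=15275; k=3: 16125+0+5·54·4=17205 → min 14400 | A_2..A_5: k=2: 0+9700+75·25·43=90325; k=3: 101250+9288+75·54·43=284688; k=4: 12900+0+75·4·43=25800 → min 25800 | A_3..A_6: k=3: 0+9700+25·54·25=43450; k=4: 5400+4300+25·4·25=12200; k=5: 9700+0+25·43·25=36575 → min 12200.
Length 5: A_1..A_5: k=1: 0+25800+5·75·43=41925; k=2: 9375+9700+5·25·43=24450; k=3: 16125+9288+5·54·43=37023; k=4: 14400+0+5·4·43=15260 → min 15260 | A_2..A_6: k=2: 0+12200+75·25·25=59075; k=3: 101250+9700+75·54·25=212200; k=4: 12900+4300+75·4·25=24700; k=5: 25800+0+75·43·25=106425 → min 24700.
Length 6: A_1..A_6: k=1: 0+24700+5·75·25=34075; k=2: 9375+12200+5·25·25=24700; k=3: 16125+9700+5·54·25=32575; k=4: 14400+4300+5·4·25=19200; k=5: 15260+0+5·43·25=20635 → min 19200.
Optimal order: ((A_1 × (A_2 × (A_3 × A_4))) × (A_5 × A_6)) with cost 19200.

19200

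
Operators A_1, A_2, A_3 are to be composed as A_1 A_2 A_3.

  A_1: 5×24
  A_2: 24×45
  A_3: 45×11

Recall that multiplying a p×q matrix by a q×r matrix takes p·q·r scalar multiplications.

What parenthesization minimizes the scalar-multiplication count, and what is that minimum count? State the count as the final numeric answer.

(A_1 (A_2 A_3)): cost 13200.
((A_1 A_2) A_3): cost 7875.
Optimal: ((A_1 A_2) A_3) with cost 7875.

7875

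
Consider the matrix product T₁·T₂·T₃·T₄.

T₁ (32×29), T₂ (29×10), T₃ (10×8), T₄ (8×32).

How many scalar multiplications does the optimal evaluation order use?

17936

Adjacent pairs: T₁T₂ = 32·29·10 = 9280; T₂T₃ = 29·10·8 = 2320; T₃T₄ = 10·8·32 = 2560.
Length 3: T₁..T₃: k=1: 0+2320+32·29·8=9744; k=2: 9280+0+32·10·8=11840 → min 9744 | T₂..T₄: k=2: 0+2560+29·10·32=11840; k=3: 2320+0+29·8·32=9744 → min 9744.
Length 4: T₁..T₄: k=1: 0+9744+32·29·32=39440; k=2: 9280+2560+32·10·32=22080; k=3: 9744+0+32·8·32=17936 → min 17936.
Optimal order: ((T₁·(T₂·T₃))·T₄) with cost 17936.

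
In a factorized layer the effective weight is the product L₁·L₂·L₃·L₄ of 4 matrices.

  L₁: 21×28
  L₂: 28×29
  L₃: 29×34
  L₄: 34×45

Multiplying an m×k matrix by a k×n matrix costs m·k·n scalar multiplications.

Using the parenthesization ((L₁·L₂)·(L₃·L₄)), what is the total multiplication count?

(L₁·L₂): 21×28 by 28×29 → 21×29, cost 21·28·29 = 17052
(L₃·L₄): 29×34 by 34×45 → 29×45, cost 29·34·45 = 44370
((L₁·L₂)·(L₃·L₄)): 21×29 by 29×45 → 21×45, cost 21·29·45 = 27405; cumulative 88827
Total: 88827 scalar multiplications.

88827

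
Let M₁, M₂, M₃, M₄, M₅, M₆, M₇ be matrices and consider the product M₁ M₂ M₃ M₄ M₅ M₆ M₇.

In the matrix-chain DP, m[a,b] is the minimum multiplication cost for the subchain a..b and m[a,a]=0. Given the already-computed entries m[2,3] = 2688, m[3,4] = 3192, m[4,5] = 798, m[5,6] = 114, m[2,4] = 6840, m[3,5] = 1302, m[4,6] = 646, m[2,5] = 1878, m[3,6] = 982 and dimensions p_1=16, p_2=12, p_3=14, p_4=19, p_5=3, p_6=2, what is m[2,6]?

m[2,6] = min over k∈[2,5] of m[2,k]+m[k+1,6]+p_{1}·p_k·p_{6}.
k=2: 0 + 982 + 16·12·2 = 1366; k=3: 2688 + 646 + 16·14·2 = 3782; k=4: 6840 + 114 + 16·19·2 = 7562; k=5: 1878 + 0 + 16·3·2 = 1974.
Minimum: 1366 at k=2.

1366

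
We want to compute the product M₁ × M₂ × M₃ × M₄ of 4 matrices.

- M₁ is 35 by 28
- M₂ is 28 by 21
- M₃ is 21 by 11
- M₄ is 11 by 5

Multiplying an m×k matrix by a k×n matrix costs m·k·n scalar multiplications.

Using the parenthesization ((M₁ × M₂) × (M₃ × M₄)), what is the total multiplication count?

25410

(M₁ × M₂): 35×28 by 28×21 → 35×21, cost 35·28·21 = 20580
(M₃ × M₄): 21×11 by 11×5 → 21×5, cost 21·11·5 = 1155
((M₁ × M₂) × (M₃ × M₄)): 35×21 by 21×5 → 35×5, cost 35·21·5 = 3675; cumulative 25410
Total: 25410 scalar multiplications.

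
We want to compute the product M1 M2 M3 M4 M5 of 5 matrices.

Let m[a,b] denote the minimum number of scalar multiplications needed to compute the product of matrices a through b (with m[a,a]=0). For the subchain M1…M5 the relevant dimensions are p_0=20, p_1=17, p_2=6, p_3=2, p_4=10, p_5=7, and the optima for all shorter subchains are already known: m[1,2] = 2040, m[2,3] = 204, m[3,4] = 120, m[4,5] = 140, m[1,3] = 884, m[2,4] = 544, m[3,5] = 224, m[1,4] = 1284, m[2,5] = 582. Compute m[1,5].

m[1,5] = min over k∈[1,4] of m[1,k]+m[k+1,5]+p_{0}·p_k·p_{5}.
k=1: 0 + 582 + 20·17·7 = 2962; k=2: 2040 + 224 + 20·6·7 = 3104; k=3: 884 + 140 + 20·2·7 = 1304; k=4: 1284 + 0 + 20·10·7 = 2684.
Minimum: 1304 at k=3.

1304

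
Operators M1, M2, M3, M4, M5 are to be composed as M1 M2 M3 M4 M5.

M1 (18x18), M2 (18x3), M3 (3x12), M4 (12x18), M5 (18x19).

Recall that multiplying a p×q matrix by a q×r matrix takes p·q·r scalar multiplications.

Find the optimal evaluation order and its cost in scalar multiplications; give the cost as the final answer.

Adjacent pairs: M1M2 = 18·18·3 = 972; M2M3 = 18·3·12 = 648; M3M4 = 3·12·18 = 648; M4M5 = 12·18·19 = 4104.
Length 3: M1..M3: k=1: 0+648+18·18·12=4536; k=2: 972+0+18·3·12=1620 → min 1620 | M2..M4: k=2: 0+648+18·3·18=1620; k=3: 648+0+18·12·18=4536 → min 1620 | M3..M5: k=3: 0+4104+3·12·19=4788; k=4: 648+0+3·18·19=1674 → min 1674.
Length 4: M1..M4: k=1: 0+1620+18·18·18=7452; k=2: 972+648+18·3·18=2592; k=3: 1620+0+18·12·18=5508 → min 2592 | M2..M5: k=2: 0+1674+18·3·19=2700; k=3: 648+4104+18·12·19=8856; k=4: 1620+0+18·18·19=7776 → min 2700.
Length 5: M1..M5: k=1: 0+2700+18·18·19=8856; k=2: 972+1674+18·3·19=3672; k=3: 1620+4104+18·12·19=9828; k=4: 2592+0+18·18·19=8748 → min 3672.
Optimal parenthesization: ((M1 M2) ((M3 M4) M5)) with cost 3672.

3672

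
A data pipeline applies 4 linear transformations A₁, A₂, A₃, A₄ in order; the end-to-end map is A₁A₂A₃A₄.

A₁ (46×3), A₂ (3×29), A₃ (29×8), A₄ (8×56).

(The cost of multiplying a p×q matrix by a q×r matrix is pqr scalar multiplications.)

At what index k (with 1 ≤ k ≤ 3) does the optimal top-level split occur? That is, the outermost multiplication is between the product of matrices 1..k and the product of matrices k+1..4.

Adjacent pairs: A₁A₂ = 46·3·29 = 4002; A₂A₃ = 3·29·8 = 696; A₃A₄ = 29·8·56 = 12992.
Length 3: A₁..A₃: k=1: 0+696+46·3·8=1800; k=2: 4002+0+46·29·8=14674 → min 1800 | A₂..A₄: k=2: 0+12992+3·29·56=17864; k=3: 696+0+3·8·56=2040 → min 2040.
Top-level splits: k=1: (A₁..A₁)·(A₂..A₄) → 0+2040+46·3·56 = 9768; k=2: (A₁..A₂)·(A₃..A₄) → 4002+12992+46·29·56 = 91698; k=3: (A₁..A₃)·(A₄..A₄) → 1800+0+46·8·56 = 22408.
Best split is after A₁, i.e. k = 1.

1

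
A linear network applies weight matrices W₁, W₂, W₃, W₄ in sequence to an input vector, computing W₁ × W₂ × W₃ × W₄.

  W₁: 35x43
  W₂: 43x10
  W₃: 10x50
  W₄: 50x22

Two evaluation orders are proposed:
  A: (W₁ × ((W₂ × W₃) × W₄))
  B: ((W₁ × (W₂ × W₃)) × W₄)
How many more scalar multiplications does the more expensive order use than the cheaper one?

Order A = (W₁ × ((W₂ × W₃) × W₄)): (W₂ × W₃): 43×10 by 10×50 → 43×50, cost 43·10·50 = 21500; ((W₂ × W₃) × W₄): 43×50 by 50×22 → 43×22, cost 43·50·22 = 47300; cumulative 68800; (W₁ × ((W₂ × W₃) × W₄)): 35×43 by 43×22 → 35×22, cost 35·43·22 = 33110; cumulative 101910. Total 101910.
Order B = ((W₁ × (W₂ × W₃)) × W₄): (W₂ × W₃): 43×10 by 10×50 → 43×50, cost 43·10·50 = 21500; (W₁ × (W₂ × W₃)): 35×43 by 43×50 → 35×50, cost 35·43·50 = 75250; cumulative 96750; ((W₁ × (W₂ × W₃)) × W₄): 35×50 by 50×22 → 35×22, cost 35·50·22 = 38500; cumulative 135250. Total 135250.
Difference: |101910 − 135250| = 33340.

33340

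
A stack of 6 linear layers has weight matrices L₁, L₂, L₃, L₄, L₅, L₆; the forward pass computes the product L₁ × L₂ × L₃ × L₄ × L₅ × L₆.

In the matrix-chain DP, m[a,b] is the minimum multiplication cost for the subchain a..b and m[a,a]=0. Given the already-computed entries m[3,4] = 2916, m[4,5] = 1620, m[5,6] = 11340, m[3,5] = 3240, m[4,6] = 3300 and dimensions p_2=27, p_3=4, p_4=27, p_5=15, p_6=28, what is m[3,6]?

6324

m[3,6] = min over k∈[3,5] of m[3,k]+m[k+1,6]+p_{2}·p_k·p_{6}.
k=3: 0 + 3300 + 27·4·28 = 6324; k=4: 2916 + 11340 + 27·27·28 = 34668; k=5: 3240 + 0 + 27·15·28 = 14580.
Minimum: 6324 at k=3.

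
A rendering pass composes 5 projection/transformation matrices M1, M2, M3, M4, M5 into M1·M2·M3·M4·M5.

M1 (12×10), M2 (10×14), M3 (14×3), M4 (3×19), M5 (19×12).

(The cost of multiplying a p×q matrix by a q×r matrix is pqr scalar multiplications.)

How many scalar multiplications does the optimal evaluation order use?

1896

Adjacent pairs: M1M2 = 12·10·14 = 1680; M2M3 = 10·14·3 = 420; M3M4 = 14·3·19 = 798; M4M5 = 3·19·12 = 684.
Length 3: M1..M3: k=1: 0+420+12·10·3=780; k=2: 1680+0+12·14·3=2184 → min 780 | M2..M4: k=2: 0+798+10·14·19=3458; k=3: 420+0+10·3·19=990 → min 990 | M3..M5: k=3: 0+684+14·3·12=1188; k=4: 798+0+14·19·12=3990 → min 1188.
Length 4: M1..M4: k=1: 0+990+12·10·19=3270; k=2: 1680+798+12·14·19=5670; k=3: 780+0+12·3·19=1464 → min 1464 | M2..M5: k=2: 0+1188+10·14·12=2868; k=3: 420+684+10·3·12=1464; k=4: 990+0+10·19·12=3270 → min 1464.
Length 5: M1..M5: k=1: 0+1464+12·10·12=2904; k=2: 1680+1188+12·14·12=4884; k=3: 780+684+12·3·12=1896; k=4: 1464+0+12·19·12=4200 → min 1896.
Optimal order: ((M1·(M2·M3))·(M4·M5)) with cost 1896.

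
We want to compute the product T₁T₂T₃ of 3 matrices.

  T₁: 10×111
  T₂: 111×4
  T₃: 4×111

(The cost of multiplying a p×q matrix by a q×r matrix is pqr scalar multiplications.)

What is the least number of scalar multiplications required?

Order (T₁(T₂T₃)): (T₂T₃): 111×4 by 4×111 → 111×111, cost 111·4·111 = 49284; (T₁(T₂T₃)): 10×111 by 111×111 → 10×111, cost 10·111·111 = 123210; cumulative 172494. Total 172494.
Order ((T₁T₂)T₃): (T₁T₂): 10×111 by 111×4 → 10×4, cost 10·111·4 = 4440; ((T₁T₂)T₃): 10×4 by 4×111 → 10×111, cost 10·4·111 = 4440; cumulative 8880. Total 8880.
Minimum: 8880.

8880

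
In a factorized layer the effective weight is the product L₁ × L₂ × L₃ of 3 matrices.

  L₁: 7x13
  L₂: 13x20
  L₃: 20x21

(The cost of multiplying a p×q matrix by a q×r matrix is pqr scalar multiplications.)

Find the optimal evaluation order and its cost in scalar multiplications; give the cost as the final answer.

(L₁ × (L₂ × L₃)): cost 7371.
((L₁ × L₂) × L₃): cost 4760.
Optimal: ((L₁ × L₂) × L₃) with cost 4760.

4760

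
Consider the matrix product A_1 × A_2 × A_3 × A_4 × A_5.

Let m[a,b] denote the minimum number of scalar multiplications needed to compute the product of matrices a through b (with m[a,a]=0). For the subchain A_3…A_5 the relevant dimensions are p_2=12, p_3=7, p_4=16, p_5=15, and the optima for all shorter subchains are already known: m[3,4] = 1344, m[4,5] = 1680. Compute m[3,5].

2940

m[3,5] = min over k∈[3,4] of m[3,k]+m[k+1,5]+p_{2}·p_k·p_{5}.
k=3: 0 + 1680 + 12·7·15 = 2940; k=4: 1344 + 0 + 12·16·15 = 4224.
Minimum: 2940 at k=3.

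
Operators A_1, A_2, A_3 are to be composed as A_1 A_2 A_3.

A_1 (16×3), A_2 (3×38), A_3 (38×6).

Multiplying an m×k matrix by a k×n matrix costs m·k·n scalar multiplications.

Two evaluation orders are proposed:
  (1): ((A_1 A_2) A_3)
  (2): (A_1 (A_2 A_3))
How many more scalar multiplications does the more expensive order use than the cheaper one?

4500

Order (1) = ((A_1 A_2) A_3): (A_1 A_2): 16×3 by 3×38 → 16×38, cost 16·3·38 = 1824; ((A_1 A_2) A_3): 16×38 by 38×6 → 16×6, cost 16·38·6 = 3648; cumulative 5472. Total 5472.
Order (2) = (A_1 (A_2 A_3)): (A_2 A_3): 3×38 by 38×6 → 3×6, cost 3·38·6 = 684; (A_1 (A_2 A_3)): 16×3 by 3×6 → 16×6, cost 16·3·6 = 288; cumulative 972. Total 972.
Difference: |5472 − 972| = 4500.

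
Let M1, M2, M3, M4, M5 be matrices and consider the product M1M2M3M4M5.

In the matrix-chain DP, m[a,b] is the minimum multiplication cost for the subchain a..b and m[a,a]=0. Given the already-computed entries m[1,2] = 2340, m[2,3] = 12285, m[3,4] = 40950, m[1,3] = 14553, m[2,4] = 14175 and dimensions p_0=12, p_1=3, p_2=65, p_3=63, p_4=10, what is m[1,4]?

m[1,4] = min over k∈[1,3] of m[1,k]+m[k+1,4]+p_{0}·p_k·p_{4}.
k=1: 0 + 14175 + 12·3·10 = 14535; k=2: 2340 + 40950 + 12·65·10 = 51090; k=3: 14553 + 0 + 12·63·10 = 22113.
Minimum: 14535 at k=1.

14535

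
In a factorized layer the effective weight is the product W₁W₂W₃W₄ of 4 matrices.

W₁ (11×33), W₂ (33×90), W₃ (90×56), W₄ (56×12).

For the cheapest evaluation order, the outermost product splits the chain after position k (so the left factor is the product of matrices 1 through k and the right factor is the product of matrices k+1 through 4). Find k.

Adjacent pairs: W₁W₂ = 11·33·90 = 32670; W₂W₃ = 33·90·56 = 166320; W₃W₄ = 90·56·12 = 60480.
Length 3: W₁..W₃: k=1: 0+166320+11·33·56=186648; k=2: 32670+0+11·90·56=88110 → min 88110 | W₂..W₄: k=2: 0+60480+33·90·12=96120; k=3: 166320+0+33·56·12=188496 → min 96120.
Top-level splits: k=1: (W₁..W₁)·(W₂..W₄) → 0+96120+11·33·12 = 100476; k=2: (W₁..W₂)·(W₃..W₄) → 32670+60480+11·90·12 = 105030; k=3: (W₁..W₃)·(W₄..W₄) → 88110+0+11·56·12 = 95502.
Best split is after W₃, i.e. k = 3.

3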